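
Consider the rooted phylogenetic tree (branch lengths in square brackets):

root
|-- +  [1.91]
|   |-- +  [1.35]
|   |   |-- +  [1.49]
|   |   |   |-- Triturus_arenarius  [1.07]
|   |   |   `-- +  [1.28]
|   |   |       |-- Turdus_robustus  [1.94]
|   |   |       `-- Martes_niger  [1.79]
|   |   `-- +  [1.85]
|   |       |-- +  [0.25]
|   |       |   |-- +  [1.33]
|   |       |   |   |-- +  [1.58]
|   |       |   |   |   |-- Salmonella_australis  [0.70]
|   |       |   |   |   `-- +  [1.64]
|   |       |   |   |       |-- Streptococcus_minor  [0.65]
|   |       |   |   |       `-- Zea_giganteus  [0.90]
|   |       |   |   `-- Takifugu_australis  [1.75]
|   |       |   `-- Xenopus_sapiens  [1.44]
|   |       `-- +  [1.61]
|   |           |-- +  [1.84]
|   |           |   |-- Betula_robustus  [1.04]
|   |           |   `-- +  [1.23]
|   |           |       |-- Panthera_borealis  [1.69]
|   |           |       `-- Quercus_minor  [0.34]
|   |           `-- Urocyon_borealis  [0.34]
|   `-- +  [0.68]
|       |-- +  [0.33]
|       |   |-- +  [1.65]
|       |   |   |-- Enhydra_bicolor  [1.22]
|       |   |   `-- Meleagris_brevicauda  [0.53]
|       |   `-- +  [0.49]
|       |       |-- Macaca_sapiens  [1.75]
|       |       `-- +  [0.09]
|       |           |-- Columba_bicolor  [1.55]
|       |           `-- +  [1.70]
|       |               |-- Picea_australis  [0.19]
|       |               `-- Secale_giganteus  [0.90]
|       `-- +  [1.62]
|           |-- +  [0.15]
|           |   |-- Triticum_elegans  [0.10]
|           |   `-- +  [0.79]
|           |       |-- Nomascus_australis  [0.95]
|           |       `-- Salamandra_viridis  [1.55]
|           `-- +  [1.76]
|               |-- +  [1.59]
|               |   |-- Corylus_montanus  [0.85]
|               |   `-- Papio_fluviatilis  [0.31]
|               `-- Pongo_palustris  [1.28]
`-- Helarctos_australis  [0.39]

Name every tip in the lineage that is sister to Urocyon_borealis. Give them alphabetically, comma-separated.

Urocyon_borealis attaches to the tree at the node subtending ((Betula_robustus,(Panthera_borealis,Quercus_minor)),Urocyon_borealis).
The other lineage descending from that same node — the sister group — is (Betula_robustus,(Panthera_borealis,Quercus_minor)); its 3 tips in alphabetical order are the answer.

Betula_robustus, Panthera_borealis, Quercus_minor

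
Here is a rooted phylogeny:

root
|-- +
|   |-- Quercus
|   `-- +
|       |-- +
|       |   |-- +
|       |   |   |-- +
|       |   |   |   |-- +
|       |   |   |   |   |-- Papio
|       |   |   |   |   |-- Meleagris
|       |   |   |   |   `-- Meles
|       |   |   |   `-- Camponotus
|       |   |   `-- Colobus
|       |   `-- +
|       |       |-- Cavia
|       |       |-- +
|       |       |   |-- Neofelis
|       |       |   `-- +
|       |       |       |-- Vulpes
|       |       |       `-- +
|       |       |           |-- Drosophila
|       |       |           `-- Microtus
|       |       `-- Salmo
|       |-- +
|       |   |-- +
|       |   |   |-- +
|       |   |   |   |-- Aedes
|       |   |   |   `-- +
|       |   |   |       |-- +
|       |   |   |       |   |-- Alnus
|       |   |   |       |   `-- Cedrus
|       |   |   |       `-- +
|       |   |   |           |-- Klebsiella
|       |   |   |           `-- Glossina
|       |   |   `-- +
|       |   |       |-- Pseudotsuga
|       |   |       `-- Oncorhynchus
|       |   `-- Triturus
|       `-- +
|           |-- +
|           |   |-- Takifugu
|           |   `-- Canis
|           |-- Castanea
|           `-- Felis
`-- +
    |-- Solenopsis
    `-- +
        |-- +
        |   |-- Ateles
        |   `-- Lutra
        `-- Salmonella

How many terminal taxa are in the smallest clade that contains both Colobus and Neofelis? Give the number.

11

The MRCA of Colobus and Neofelis is the node subtending ((((Papio,Meleagris,Meles),Camponotus),Colobus),(Cavia,(Neofelis,(Vulpes,(Drosophila,Microtus))),Salmo)).
That clade contains 11 terminal taxa: Camponotus, Cavia, Colobus, Drosophila, Meleagris, Meles, Microtus, Neofelis, Papio, Salmo, Vulpes.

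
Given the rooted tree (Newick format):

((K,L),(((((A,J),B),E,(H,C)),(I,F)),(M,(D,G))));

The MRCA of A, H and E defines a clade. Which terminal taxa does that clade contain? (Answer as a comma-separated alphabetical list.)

A, B, C, E, H, J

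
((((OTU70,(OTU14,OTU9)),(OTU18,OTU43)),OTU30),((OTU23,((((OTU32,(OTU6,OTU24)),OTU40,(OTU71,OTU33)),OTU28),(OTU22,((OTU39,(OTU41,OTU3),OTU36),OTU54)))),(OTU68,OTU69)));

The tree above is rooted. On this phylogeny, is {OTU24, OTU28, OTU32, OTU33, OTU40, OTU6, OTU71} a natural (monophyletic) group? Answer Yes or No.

The most recent common ancestor of these taxa subtends (((OTU32,(OTU6,OTU24)),OTU40,(OTU71,OTU33)),OTU28).
That clade has exactly 7 tips — every listed taxon and nothing else — so the group is monophyletic.

Yes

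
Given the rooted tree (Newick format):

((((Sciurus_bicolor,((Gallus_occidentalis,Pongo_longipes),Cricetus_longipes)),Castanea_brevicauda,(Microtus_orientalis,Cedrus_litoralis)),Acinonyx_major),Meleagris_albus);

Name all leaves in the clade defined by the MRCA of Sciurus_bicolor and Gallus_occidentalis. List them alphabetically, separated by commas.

Tracing Sciurus_bicolor: it sits inside (Sciurus_bicolor,((Gallus_occidentalis,Pongo_longipes),Cricetus_longipes)).
Tracing Gallus_occidentalis: it sits inside (Gallus_occidentalis,Pongo_longipes).
The smallest clade enclosing both is (Sciurus_bicolor,((Gallus_occidentalis,Pongo_longipes),Cricetus_longipes)); the answer is its 4 terminal taxa in alphabetical order.

Cricetus_longipes, Gallus_occidentalis, Pongo_longipes, Sciurus_bicolor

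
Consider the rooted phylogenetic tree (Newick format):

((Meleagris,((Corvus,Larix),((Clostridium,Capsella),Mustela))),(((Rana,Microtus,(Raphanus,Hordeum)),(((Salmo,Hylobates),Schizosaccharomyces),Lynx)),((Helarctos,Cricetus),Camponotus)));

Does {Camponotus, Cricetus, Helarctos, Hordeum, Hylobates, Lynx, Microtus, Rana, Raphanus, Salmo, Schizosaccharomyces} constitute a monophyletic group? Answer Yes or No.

The most recent common ancestor of these taxa subtends (((Rana,Microtus,(Raphanus,Hordeum)),(((Salmo,Hylobates),Schizosaccharomyces),Lynx)),((Helarctos,Cricetus),Camponotus)).
That clade has exactly 11 tips — every listed taxon and nothing else — so the group is monophyletic.

Yes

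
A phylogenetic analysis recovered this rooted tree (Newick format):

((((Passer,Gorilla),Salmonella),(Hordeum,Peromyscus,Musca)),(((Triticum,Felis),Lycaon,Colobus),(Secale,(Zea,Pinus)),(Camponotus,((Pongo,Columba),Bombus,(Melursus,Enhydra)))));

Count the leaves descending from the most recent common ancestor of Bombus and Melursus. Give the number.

The MRCA of Bombus and Melursus is the node subtending ((Pongo,Columba),Bombus,(Melursus,Enhydra)).
That clade contains 5 terminal taxa: Bombus, Columba, Enhydra, Melursus, Pongo.

5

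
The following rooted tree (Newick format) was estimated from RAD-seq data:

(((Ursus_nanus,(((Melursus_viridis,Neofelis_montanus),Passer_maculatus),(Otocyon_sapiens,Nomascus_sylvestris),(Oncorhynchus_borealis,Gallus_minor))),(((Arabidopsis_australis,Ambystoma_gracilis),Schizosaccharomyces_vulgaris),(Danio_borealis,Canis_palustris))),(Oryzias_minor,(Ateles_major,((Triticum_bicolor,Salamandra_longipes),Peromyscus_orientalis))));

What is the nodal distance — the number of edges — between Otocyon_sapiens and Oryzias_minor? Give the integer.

The MRCA of Otocyon_sapiens and Oryzias_minor is the root of the tree.
From Otocyon_sapiens up to that node: 5 branches. From Oryzias_minor up to the same node: 2 branches. Total: 5 + 2 = 7.

7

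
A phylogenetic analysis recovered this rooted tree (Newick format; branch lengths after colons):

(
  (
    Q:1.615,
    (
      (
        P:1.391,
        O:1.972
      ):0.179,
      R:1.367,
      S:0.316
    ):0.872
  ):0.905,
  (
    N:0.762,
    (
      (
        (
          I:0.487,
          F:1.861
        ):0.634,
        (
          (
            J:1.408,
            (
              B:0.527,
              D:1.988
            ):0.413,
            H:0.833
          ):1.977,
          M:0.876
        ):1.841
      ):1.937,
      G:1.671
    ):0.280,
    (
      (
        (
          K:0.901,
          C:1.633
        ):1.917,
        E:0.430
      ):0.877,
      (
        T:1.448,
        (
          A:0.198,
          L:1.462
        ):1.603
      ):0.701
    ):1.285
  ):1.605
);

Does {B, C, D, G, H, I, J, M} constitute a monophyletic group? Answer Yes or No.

The MRCA of the listed taxa subtends (N,(((I,F),((J,(B,D),H),M)),G),(((K,C),E),(T,(A,L)))).
That clade also contains A, E, F, K, L, N, T, which are not in the proposed group, so the group is not monophyletic.

No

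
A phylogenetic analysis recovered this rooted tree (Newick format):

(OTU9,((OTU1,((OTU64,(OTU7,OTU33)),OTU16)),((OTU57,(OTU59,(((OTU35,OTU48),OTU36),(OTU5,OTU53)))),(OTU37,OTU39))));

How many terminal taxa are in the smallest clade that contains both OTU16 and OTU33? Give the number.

4

The MRCA of OTU16 and OTU33 is the node subtending ((OTU64,(OTU7,OTU33)),OTU16).
That clade contains 4 terminal taxa: OTU16, OTU33, OTU64, OTU7.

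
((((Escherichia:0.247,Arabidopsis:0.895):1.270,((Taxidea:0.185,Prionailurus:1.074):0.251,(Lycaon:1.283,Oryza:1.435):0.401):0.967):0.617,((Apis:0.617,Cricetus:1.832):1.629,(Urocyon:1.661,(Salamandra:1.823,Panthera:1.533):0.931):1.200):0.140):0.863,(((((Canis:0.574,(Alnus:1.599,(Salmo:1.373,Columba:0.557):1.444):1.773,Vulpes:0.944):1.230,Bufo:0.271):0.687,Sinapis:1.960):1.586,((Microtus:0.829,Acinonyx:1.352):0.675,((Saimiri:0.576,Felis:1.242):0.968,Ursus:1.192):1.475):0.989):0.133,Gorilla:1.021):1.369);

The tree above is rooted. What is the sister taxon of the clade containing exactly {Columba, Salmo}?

Alnus

The clade containing exactly {Columba, Salmo} attaches to the tree at the node subtending (Alnus,(Salmo,Columba)).
The other lineage descending from that same node — the sister group — is the single tip Alnus.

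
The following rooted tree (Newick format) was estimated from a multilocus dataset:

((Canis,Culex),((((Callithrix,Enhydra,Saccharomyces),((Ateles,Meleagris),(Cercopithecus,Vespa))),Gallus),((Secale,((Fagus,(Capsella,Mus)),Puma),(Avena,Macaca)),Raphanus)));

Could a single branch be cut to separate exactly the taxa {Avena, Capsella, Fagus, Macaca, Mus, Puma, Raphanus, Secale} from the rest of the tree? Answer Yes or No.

The most recent common ancestor of these taxa subtends ((Secale,((Fagus,(Capsella,Mus)),Puma),(Avena,Macaca)),Raphanus).
That clade has exactly 8 tips — every listed taxon and nothing else — so the group is monophyletic.

Yes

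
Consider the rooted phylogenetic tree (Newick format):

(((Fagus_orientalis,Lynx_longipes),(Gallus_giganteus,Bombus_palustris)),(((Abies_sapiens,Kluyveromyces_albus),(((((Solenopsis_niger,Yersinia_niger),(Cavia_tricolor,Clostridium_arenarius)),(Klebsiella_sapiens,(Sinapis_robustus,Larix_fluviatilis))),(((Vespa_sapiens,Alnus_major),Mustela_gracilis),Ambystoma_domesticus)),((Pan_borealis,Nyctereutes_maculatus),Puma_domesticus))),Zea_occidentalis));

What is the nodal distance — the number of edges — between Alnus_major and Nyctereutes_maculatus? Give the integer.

8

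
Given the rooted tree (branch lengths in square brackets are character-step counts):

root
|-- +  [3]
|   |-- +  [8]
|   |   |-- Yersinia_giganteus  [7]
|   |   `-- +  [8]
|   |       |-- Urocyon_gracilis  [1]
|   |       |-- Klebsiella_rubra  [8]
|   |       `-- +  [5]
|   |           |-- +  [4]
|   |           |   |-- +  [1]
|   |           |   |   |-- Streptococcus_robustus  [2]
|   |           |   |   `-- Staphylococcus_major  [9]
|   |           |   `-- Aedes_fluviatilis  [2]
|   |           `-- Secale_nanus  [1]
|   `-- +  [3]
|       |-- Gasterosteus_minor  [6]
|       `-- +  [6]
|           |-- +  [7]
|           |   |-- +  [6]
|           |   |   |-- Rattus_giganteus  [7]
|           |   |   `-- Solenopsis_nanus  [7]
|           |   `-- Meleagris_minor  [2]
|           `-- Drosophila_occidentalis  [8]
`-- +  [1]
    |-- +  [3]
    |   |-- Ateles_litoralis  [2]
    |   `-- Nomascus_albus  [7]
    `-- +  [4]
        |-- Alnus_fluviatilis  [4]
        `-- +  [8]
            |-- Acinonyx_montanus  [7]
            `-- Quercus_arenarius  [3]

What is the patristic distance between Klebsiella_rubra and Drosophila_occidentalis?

The path runs Klebsiella_rubra → … → MRCA → … → Drosophila_occidentalis; the MRCA is the node subtending ((Yersinia_giganteus,(Urocyon_gracilis,Klebsiella_rubra,(((Streptococcus_robustus,Staphylococcus_major),Aedes_fluviatilis),Secale_nanus))),(Gasterosteus_minor,(((Rattus_giganteus,Solenopsis_nanus),Meleagris_minor),Drosophila_occidentalis))).
Branch lengths along that path: 8 + 8 + 8 + 3 + 6 + 8 = 41.

41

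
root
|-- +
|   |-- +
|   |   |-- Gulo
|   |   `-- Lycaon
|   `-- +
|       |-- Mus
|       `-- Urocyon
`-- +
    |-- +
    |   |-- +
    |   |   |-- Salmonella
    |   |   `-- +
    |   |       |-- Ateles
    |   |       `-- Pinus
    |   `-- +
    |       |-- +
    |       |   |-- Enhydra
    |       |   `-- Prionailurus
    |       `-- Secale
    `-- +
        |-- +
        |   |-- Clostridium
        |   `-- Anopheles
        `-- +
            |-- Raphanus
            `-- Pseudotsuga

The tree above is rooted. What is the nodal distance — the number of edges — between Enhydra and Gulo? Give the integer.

The MRCA of Enhydra and Gulo is the root of the tree.
From Enhydra up to that node: 5 branches. From Gulo up to the same node: 3 branches. Total: 5 + 3 = 8.

8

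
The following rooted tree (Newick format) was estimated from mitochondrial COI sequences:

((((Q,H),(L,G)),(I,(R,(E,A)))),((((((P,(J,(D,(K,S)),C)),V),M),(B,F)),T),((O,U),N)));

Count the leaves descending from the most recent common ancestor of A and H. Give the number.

8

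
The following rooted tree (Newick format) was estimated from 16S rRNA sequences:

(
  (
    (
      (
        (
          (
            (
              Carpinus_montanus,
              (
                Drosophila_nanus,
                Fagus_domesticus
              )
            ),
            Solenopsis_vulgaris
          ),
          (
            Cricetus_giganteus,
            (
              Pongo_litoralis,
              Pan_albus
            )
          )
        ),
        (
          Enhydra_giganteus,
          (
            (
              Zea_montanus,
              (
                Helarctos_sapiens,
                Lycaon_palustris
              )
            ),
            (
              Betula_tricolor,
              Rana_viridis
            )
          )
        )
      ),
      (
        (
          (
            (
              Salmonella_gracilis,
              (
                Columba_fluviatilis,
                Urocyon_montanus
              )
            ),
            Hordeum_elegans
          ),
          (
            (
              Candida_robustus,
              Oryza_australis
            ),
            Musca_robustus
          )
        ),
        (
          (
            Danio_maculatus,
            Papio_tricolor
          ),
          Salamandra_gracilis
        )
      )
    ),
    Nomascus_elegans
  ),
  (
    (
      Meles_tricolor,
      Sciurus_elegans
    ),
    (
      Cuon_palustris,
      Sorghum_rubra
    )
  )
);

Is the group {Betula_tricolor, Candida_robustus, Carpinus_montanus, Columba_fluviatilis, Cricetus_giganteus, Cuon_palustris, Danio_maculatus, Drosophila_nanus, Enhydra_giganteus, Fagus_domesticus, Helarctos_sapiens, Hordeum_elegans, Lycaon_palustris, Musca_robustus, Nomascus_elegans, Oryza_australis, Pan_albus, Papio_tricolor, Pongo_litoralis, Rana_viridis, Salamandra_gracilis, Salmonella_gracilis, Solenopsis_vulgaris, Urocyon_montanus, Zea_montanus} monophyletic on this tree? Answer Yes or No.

The MRCA of the listed taxa is the root, so the smallest clade containing them is the whole tree.
That clade also contains Meles_tricolor, Sciurus_elegans, Sorghum_rubra, which are not in the proposed group, so the group is not monophyletic.

No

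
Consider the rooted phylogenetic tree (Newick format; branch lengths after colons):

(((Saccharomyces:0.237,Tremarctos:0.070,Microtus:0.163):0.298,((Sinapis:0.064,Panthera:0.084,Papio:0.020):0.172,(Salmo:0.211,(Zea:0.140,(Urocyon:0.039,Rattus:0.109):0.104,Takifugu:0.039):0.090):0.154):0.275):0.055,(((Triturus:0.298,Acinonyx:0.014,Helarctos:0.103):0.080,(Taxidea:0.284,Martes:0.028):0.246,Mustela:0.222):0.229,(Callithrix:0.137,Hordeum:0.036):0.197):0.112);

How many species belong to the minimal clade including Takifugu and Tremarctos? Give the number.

The MRCA of Takifugu and Tremarctos is the node subtending ((Saccharomyces,Tremarctos,Microtus),((Sinapis,Panthera,Papio),(Salmo,(Zea,(Urocyon,Rattus),Takifugu)))).
That clade contains 11 terminal taxa: Microtus, Panthera, Papio, Rattus, Saccharomyces, Salmo, Sinapis, Takifugu, Tremarctos, Urocyon, Zea.

11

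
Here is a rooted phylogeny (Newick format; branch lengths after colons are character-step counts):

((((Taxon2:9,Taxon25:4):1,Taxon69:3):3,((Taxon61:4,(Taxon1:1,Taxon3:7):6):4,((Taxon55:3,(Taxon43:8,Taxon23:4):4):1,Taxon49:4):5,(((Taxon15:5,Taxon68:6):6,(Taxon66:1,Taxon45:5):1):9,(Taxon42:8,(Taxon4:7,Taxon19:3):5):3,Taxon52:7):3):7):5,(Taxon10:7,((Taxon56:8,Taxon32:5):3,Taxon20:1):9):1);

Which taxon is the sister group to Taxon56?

Taxon32

Taxon56 attaches to the tree at the node subtending (Taxon56,Taxon32).
The other lineage descending from that same node — the sister group — is the single tip Taxon32.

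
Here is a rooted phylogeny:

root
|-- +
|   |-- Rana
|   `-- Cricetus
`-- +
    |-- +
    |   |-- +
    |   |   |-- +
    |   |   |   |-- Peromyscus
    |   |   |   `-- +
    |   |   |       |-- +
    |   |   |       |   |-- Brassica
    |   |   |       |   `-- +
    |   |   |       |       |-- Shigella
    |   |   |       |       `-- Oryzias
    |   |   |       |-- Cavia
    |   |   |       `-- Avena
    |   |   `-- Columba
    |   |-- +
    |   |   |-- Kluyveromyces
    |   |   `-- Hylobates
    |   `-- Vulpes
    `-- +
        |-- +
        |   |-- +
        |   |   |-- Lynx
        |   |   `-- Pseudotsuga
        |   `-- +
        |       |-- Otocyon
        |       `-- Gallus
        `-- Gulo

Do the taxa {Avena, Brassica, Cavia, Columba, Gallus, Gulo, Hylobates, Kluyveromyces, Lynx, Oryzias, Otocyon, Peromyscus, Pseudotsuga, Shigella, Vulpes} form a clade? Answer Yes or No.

Yes

The most recent common ancestor of these taxa subtends ((((Peromyscus,((Brassica,(Shigella,Oryzias)),Cavia,Avena)),Columba),(Kluyveromyces,Hylobates),Vulpes),(((Lynx,Pseudotsuga),(Otocyon,Gallus)),Gulo)).
That clade has exactly 15 tips — every listed taxon and nothing else — so the group is monophyletic.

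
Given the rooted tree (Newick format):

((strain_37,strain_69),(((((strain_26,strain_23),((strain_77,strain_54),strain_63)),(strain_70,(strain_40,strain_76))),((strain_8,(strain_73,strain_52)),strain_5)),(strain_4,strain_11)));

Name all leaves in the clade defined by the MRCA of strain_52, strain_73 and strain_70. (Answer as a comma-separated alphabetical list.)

Tracing strain_52: it sits inside (strain_73,strain_52).
Tracing strain_73: it sits inside (strain_73,strain_52).
Tracing strain_70: it sits inside (strain_70,(strain_40,strain_76)).
The smallest clade enclosing all 3 is ((((strain_26,strain_23),((strain_77,strain_54),strain_63)),(strain_70,(strain_40,strain_76))),((strain_8,(strain_73,strain_52)),strain_5)); the answer is its 12 terminal taxa in alphabetical order.

strain_23, strain_26, strain_40, strain_5, strain_52, strain_54, strain_63, strain_70, strain_73, strain_76, strain_77, strain_8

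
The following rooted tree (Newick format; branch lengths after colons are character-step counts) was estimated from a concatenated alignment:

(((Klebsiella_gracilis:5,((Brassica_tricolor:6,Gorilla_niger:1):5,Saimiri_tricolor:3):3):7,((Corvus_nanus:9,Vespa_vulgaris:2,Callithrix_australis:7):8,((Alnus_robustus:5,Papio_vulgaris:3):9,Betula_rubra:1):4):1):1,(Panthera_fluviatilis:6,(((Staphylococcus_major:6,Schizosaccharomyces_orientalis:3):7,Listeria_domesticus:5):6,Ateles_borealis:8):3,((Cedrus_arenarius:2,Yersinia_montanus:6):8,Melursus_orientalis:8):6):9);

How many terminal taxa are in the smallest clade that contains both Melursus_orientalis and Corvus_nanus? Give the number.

18

The MRCA of Melursus_orientalis and Corvus_nanus is the root, so the clade is the entire tree.
That clade contains 18 terminal taxa: Alnus_robustus, Ateles_borealis, Betula_rubra, Brassica_tricolor, Callithrix_australis, Cedrus_arenarius, Corvus_nanus, Gorilla_niger, Klebsiella_gracilis, Listeria_domesticus, Melursus_orientalis, Panthera_fluviatilis, Papio_vulgaris, Saimiri_tricolor, Schizosaccharomyces_orientalis, Staphylococcus_major, Vespa_vulgaris, Yersinia_montanus.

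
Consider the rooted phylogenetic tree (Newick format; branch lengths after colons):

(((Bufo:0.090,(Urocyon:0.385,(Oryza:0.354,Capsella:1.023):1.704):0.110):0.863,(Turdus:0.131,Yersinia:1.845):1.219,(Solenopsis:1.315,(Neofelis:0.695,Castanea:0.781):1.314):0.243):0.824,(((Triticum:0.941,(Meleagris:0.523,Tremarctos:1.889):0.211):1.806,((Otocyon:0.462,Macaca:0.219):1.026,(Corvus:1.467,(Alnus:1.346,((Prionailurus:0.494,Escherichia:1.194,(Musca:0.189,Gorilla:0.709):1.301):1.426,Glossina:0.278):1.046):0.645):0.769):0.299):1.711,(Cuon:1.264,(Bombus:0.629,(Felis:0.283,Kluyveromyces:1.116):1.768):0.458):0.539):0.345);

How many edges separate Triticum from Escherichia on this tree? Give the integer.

The MRCA of Triticum and Escherichia is the node subtending ((Triticum,(Meleagris,Tremarctos)),((Otocyon,Macaca),(Corvus,(Alnus,((Prionailurus,Escherichia,(Musca,Gorilla)),Glossina))))).
From Triticum up to that node: 2 branches. From Escherichia up to the same node: 6 branches. Total: 2 + 6 = 8.

8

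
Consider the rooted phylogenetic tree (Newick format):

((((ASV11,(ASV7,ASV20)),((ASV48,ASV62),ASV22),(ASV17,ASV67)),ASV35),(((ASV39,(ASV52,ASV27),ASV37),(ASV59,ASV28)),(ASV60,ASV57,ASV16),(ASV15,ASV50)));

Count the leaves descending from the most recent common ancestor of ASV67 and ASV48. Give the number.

The MRCA of ASV67 and ASV48 is the node subtending ((ASV11,(ASV7,ASV20)),((ASV48,ASV62),ASV22),(ASV17,ASV67)).
That clade contains 8 terminal taxa: ASV11, ASV17, ASV20, ASV22, ASV48, ASV62, ASV67, ASV7.

8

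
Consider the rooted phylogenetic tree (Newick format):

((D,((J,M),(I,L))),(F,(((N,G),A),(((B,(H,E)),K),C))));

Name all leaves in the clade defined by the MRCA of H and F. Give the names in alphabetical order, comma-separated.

A, B, C, E, F, G, H, K, N

Tracing H: it sits inside (H,E).
Tracing F: it sits inside (F,(((N,G),A),(((B,(H,E)),K),C))).
The smallest clade enclosing both is (F,(((N,G),A),(((B,(H,E)),K),C))); the answer is its 9 terminal taxa in alphabetical order.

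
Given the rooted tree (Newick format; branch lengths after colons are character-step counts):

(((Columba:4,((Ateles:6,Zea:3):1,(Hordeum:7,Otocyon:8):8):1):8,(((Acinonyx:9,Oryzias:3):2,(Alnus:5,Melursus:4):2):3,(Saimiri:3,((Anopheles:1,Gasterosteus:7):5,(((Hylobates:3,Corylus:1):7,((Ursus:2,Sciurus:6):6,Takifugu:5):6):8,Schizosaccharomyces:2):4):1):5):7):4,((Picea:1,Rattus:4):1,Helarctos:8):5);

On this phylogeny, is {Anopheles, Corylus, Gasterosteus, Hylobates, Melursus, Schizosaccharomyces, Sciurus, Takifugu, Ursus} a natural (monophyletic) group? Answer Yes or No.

The MRCA of the listed taxa subtends (((Acinonyx,Oryzias),(Alnus,Melursus)),(Saimiri,((Anopheles,Gasterosteus),(((Hylobates,Corylus),((Ursus,Sciurus),Takifugu)),Schizosaccharomyces)))).
That clade also contains Acinonyx, Alnus, Oryzias, Saimiri, which are not in the proposed group, so the group is not monophyletic.

No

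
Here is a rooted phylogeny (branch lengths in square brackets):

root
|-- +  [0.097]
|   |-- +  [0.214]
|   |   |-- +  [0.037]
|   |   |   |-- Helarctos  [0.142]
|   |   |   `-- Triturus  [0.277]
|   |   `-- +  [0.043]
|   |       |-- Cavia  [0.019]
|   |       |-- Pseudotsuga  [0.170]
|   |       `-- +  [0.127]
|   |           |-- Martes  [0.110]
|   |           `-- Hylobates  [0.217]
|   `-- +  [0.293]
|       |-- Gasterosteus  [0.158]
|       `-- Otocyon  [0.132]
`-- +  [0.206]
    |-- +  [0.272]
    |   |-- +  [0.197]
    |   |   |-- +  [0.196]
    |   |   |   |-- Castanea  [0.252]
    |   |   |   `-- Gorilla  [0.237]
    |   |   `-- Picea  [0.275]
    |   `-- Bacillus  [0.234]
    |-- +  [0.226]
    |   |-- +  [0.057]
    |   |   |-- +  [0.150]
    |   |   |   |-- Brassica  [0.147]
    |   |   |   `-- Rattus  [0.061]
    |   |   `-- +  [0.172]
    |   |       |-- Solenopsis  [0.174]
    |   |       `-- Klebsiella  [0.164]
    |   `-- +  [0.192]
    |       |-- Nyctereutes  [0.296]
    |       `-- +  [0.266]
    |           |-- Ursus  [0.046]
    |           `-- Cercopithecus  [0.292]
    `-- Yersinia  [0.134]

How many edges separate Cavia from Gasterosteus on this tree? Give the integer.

The MRCA of Cavia and Gasterosteus is the node subtending (((Helarctos,Triturus),(Cavia,Pseudotsuga,(Martes,Hylobates))),(Gasterosteus,Otocyon)).
From Cavia up to that node: 3 branches. From Gasterosteus up to the same node: 2 branches. Total: 3 + 2 = 5.

5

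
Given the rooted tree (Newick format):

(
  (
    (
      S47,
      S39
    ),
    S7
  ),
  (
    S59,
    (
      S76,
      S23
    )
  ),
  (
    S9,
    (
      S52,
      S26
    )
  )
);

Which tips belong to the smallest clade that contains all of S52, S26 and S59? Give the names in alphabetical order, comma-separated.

Tracing S52: it sits inside (S52,S26).
Tracing S26: it sits inside (S52,S26).
Tracing S59: it sits inside (S59,(S76,S23)).
The smallest clade enclosing all 3 is the whole tree (their MRCA is the root), so the answer is all 9 tips in alphabetical order.

S23, S26, S39, S47, S52, S59, S7, S76, S9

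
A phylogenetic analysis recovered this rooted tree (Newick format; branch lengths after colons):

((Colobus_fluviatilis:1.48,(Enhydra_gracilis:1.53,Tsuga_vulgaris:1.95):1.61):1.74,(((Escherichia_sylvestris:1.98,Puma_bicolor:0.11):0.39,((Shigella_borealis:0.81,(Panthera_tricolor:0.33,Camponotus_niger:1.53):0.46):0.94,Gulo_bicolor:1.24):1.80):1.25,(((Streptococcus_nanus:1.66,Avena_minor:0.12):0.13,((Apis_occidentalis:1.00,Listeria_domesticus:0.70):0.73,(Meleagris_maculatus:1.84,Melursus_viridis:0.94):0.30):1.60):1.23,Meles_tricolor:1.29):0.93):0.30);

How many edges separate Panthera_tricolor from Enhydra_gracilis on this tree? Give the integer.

9

The MRCA of Panthera_tricolor and Enhydra_gracilis is the root of the tree.
From Panthera_tricolor up to that node: 6 branches. From Enhydra_gracilis up to the same node: 3 branches. Total: 6 + 3 = 9.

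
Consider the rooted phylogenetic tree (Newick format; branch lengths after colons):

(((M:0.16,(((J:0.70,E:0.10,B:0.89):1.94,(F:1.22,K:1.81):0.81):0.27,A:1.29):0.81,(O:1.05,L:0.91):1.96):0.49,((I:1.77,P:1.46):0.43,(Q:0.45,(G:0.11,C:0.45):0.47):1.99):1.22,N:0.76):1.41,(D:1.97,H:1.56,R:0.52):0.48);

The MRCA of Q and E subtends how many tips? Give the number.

The MRCA of Q and E is the node subtending ((M,(((J,E,B),(F,K)),A),(O,L)),((I,P),(Q,(G,C))),N).
That clade contains 15 terminal taxa: A, B, C, E, F, G, I, J, K, L, M, N, O, P, Q.

15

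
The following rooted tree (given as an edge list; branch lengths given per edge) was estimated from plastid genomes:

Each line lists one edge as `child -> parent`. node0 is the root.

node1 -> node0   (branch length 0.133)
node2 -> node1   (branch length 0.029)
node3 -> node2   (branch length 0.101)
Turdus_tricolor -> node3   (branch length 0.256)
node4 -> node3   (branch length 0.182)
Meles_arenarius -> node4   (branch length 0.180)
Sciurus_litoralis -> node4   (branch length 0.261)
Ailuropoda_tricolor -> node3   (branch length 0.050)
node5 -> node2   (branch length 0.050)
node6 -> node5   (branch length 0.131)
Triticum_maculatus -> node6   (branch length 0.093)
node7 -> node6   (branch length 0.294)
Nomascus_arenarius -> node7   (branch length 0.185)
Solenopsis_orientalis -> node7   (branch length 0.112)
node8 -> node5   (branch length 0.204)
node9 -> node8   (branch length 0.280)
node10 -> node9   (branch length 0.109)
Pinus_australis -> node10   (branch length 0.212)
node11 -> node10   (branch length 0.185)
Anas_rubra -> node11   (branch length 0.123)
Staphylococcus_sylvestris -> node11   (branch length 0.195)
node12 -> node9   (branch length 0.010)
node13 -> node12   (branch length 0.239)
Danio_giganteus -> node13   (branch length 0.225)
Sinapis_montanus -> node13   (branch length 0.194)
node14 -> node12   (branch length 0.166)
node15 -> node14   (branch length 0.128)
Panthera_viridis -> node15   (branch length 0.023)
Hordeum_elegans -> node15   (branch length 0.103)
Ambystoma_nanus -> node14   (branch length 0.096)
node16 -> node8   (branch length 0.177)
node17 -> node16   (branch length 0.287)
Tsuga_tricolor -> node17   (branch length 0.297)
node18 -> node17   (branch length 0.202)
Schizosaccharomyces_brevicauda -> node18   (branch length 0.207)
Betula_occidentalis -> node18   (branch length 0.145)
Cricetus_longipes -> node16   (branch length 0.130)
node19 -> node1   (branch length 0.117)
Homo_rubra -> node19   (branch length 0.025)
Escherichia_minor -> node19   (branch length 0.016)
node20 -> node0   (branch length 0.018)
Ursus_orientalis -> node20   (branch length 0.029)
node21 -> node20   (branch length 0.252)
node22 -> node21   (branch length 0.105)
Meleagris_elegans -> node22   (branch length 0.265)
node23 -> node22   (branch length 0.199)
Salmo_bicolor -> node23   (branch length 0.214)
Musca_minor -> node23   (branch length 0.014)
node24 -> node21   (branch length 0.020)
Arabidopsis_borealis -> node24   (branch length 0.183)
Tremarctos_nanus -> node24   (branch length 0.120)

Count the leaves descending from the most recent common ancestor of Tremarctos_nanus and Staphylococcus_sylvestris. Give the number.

27

The MRCA of Tremarctos_nanus and Staphylococcus_sylvestris is the root, so the clade is the entire tree.
That clade contains 27 terminal taxa: Ailuropoda_tricolor, Ambystoma_nanus, Anas_rubra, Arabidopsis_borealis, Betula_occidentalis, Cricetus_longipes, Danio_giganteus, Escherichia_minor, Homo_rubra, Hordeum_elegans, Meleagris_elegans, Meles_arenarius, Musca_minor, Nomascus_arenarius, Panthera_viridis, Pinus_australis, Salmo_bicolor, Schizosaccharomyces_brevicauda, Sciurus_litoralis, Sinapis_montanus, Solenopsis_orientalis, Staphylococcus_sylvestris, Tremarctos_nanus, Triticum_maculatus, Tsuga_tricolor, Turdus_tricolor, Ursus_orientalis.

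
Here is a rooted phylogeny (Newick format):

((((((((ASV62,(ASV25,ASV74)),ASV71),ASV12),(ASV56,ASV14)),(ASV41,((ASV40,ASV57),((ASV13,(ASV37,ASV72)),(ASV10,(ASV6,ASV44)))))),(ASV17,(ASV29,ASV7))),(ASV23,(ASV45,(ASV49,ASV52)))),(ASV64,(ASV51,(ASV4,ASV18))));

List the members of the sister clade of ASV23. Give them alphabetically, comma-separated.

ASV45, ASV49, ASV52

ASV23 attaches to the tree at the node subtending (ASV23,(ASV45,(ASV49,ASV52))).
The other lineage descending from that same node — the sister group — is (ASV45,(ASV49,ASV52)); its 3 tips in alphabetical order are the answer.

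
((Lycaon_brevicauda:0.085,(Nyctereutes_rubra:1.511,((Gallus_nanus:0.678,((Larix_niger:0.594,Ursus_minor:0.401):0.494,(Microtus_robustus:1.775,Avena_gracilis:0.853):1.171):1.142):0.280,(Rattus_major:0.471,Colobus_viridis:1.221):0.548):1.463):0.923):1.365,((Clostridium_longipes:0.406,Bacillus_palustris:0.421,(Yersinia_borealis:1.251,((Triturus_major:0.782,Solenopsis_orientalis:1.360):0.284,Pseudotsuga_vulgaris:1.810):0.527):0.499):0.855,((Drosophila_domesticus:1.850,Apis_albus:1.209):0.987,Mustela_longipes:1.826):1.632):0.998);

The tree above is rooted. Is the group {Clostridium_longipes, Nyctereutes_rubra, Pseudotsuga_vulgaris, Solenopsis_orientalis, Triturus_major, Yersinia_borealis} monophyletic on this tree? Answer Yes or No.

No

The MRCA of the listed taxa is the root, so the smallest clade containing them is the whole tree.
That clade also contains Apis_albus, Avena_gracilis, Bacillus_palustris, Colobus_viridis, Drosophila_domesticus, Gallus_nanus, Larix_niger, Lycaon_brevicauda, Microtus_robustus, Mustela_longipes, Rattus_major, Ursus_minor, which are not in the proposed group, so the group is not monophyletic.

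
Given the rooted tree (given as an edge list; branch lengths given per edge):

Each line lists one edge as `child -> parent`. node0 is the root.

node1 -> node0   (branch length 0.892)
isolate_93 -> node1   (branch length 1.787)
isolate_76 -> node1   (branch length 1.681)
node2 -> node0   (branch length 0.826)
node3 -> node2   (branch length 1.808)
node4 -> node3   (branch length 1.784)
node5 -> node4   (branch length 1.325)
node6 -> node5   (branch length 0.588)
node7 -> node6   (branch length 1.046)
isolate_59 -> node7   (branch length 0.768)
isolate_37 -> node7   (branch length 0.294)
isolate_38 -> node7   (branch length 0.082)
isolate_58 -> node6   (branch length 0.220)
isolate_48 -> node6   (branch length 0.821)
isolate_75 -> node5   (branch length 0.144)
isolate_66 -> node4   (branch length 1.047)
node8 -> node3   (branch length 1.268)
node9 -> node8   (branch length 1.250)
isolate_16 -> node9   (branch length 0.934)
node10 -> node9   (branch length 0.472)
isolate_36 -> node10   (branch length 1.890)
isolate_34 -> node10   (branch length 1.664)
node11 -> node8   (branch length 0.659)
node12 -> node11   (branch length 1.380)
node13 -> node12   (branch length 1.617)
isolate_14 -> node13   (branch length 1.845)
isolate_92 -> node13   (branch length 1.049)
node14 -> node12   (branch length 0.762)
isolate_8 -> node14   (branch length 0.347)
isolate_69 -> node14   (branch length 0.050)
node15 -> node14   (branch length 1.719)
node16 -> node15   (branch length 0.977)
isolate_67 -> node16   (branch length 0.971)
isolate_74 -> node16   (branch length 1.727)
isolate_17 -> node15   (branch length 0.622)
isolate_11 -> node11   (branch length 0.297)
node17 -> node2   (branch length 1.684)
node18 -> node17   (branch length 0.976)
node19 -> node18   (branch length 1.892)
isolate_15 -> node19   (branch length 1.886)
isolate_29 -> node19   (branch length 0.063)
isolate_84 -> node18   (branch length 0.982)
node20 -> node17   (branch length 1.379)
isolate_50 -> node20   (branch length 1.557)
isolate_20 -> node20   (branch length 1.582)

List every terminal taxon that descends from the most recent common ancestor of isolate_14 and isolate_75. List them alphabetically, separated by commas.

Tracing isolate_14: it sits inside (isolate_14,isolate_92).
Tracing isolate_75: it sits inside (((isolate_59,isolate_37,isolate_38),isolate_58,isolate_48),isolate_75).
The smallest clade enclosing both is (((((isolate_59,isolate_37,isolate_38),isolate_58,isolate_48),isolate_75),isolate_66),((isolate_16,(isolate_36,isolate_34)),(((isolate_14,isolate_92),(isolate_8,isolate_69,((isolate_67,isolate_74),isolate_17))),isolate_11))); the answer is its 18 terminal taxa in alphabetical order.

isolate_11, isolate_14, isolate_16, isolate_17, isolate_34, isolate_36, isolate_37, isolate_38, isolate_48, isolate_58, isolate_59, isolate_66, isolate_67, isolate_69, isolate_74, isolate_75, isolate_8, isolate_92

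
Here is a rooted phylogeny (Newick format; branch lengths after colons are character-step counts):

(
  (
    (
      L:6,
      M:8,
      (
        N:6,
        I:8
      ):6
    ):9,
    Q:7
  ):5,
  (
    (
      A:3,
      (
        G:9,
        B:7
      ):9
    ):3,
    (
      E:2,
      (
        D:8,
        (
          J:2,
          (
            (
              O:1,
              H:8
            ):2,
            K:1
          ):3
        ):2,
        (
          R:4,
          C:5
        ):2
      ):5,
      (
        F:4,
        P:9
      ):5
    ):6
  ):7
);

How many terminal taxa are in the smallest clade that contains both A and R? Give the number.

13

The MRCA of A and R is the node subtending ((A,(G,B)),(E,(D,(J,((O,H),K)),(R,C)),(F,P))).
That clade contains 13 terminal taxa: A, B, C, D, E, F, G, H, J, K, O, P, R.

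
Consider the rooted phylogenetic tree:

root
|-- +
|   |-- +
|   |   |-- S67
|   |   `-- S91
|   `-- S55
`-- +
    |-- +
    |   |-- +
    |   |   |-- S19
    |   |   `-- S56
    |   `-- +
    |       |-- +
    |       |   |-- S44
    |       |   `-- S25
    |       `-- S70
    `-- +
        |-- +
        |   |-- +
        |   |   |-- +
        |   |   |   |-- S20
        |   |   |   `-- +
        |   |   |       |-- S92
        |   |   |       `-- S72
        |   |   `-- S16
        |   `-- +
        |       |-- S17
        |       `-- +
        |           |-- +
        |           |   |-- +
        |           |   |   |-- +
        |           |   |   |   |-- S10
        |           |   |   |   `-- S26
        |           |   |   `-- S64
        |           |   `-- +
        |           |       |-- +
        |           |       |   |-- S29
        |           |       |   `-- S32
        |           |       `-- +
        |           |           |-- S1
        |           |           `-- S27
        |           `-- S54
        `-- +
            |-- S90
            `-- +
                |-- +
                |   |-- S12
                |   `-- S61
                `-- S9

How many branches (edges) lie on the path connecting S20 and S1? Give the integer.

9

The MRCA of S20 and S1 is the node subtending (((S20,(S92,S72)),S16),(S17,((((S10,S26),S64),((S29,S32),(S1,S27))),S54))).
From S20 up to that node: 3 branches. From S1 up to the same node: 6 branches. Total: 3 + 6 = 9.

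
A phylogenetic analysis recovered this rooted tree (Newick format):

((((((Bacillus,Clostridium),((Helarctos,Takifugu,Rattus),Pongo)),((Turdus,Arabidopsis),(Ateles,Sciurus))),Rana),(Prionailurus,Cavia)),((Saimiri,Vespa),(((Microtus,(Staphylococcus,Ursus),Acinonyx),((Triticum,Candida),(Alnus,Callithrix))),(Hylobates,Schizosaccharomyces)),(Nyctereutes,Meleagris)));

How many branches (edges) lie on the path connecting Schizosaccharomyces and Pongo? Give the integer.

10

The MRCA of Schizosaccharomyces and Pongo is the root of the tree.
From Schizosaccharomyces up to that node: 4 branches. From Pongo up to the same node: 6 branches. Total: 4 + 6 = 10.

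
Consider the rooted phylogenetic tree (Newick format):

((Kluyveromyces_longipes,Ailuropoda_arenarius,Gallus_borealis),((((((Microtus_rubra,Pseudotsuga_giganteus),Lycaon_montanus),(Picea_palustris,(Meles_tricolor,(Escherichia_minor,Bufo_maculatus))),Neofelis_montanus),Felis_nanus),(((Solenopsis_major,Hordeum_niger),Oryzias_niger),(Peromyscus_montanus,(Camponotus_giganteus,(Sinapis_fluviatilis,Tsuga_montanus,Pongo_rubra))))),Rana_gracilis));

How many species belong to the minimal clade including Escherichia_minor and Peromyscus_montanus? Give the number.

The MRCA of Escherichia_minor and Peromyscus_montanus is the node subtending (((((Microtus_rubra,Pseudotsuga_giganteus),Lycaon_montanus),(Picea_palustris,(Meles_tricolor,(Escherichia_minor,Bufo_maculatus))),Neofelis_montanus),Felis_nanus),(((Solenopsis_major,Hordeum_niger),Oryzias_niger),(Peromyscus_montanus,(Camponotus_giganteus,(Sinapis_fluviatilis,Tsuga_montanus,Pongo_rubra))))).
That clade contains 17 terminal taxa: Bufo_maculatus, Camponotus_giganteus, Escherichia_minor, Felis_nanus, Hordeum_niger, Lycaon_montanus, Meles_tricolor, Microtus_rubra, Neofelis_montanus, Oryzias_niger, Peromyscus_montanus, Picea_palustris, Pongo_rubra, Pseudotsuga_giganteus, Sinapis_fluviatilis, Solenopsis_major, Tsuga_montanus.

17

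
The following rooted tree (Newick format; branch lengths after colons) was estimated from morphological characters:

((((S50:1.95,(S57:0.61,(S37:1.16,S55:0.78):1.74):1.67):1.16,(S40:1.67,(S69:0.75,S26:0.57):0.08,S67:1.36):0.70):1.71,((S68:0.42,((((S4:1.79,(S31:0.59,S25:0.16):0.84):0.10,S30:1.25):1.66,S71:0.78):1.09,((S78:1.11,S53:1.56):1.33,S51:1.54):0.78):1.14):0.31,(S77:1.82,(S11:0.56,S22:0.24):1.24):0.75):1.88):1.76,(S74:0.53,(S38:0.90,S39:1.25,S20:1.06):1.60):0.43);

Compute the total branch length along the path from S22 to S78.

6.90

The path runs S22 → … → MRCA → … → S78; the MRCA is the node subtending ((S68,((((S4,(S31,S25)),S30),S71),((S78,S53),S51))),(S77,(S11,S22))).
Branch lengths along that path: 0.24 + 1.24 + 0.75 + 0.31 + 1.14 + 0.78 + 1.33 + 1.11 = 6.90.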